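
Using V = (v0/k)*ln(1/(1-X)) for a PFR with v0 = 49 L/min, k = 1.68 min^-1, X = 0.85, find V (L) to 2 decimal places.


V = (v0/k) * ln(1/(1-X))
V = (49/1.68) * ln(1/(1-0.85))
V = 29.166667 * ln(6.666667)
V = 29.166667 * 1.89712
V = 55.33 L


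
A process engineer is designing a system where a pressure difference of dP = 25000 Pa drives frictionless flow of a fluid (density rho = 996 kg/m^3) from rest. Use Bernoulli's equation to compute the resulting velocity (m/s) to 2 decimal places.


v = sqrt(2*dP/rho)
v = sqrt(2*25000/996)
v = sqrt(50.200803)
v = 7.09 m/s


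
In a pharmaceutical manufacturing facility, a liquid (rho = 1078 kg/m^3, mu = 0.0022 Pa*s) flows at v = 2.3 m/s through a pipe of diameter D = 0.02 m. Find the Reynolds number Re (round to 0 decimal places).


Re = rho * v * D / mu
Re = 1078 * 2.3 * 0.02 / 0.0022
Re = 49.588 / 0.0022
Re = 22540


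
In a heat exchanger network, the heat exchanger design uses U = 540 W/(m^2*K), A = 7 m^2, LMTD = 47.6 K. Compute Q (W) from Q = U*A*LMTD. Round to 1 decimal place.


Q = U * A * LMTD
Q = 540 * 7 * 47.6
Q = 179928.0 W


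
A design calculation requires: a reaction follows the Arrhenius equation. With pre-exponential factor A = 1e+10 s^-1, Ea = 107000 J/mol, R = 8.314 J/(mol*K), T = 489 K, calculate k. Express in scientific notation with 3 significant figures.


k = A * exp(-Ea/(R*T))
k = 1e+10 * exp(-107000 / (8.314 * 489))
k = 1e+10 * exp(-26.318728)
k = 3.71e-02


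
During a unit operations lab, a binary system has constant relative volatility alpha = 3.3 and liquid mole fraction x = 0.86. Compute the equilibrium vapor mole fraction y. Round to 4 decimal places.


y = alpha*x / (1 + (alpha-1)*x)
y = 3.3*0.86 / (1 + (3.3-1)*0.86)
y = 2.838 / (1 + 1.978)
y = 2.838 / 2.978
y = 0.9530


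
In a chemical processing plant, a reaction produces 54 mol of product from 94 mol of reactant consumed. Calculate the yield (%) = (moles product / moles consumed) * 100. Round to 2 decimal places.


Yield = (moles product / moles consumed) * 100%
Yield = (54 / 94) * 100
Yield = 0.5745 * 100
Yield = 57.45%


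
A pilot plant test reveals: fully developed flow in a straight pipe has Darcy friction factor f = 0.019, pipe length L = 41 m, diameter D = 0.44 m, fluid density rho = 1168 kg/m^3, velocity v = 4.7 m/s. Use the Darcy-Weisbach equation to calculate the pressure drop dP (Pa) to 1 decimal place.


dP = f * (L/D) * (rho*v^2/2)
dP = 0.019 * (41/0.44) * (1168*4.7^2/2)
L/D = 93.18181818
rho*v^2/2 = 1168*22.09/2 = 12900.56
dP = 0.019 * 93.18181818 * 12900.56
dP = 22839.9 Pa


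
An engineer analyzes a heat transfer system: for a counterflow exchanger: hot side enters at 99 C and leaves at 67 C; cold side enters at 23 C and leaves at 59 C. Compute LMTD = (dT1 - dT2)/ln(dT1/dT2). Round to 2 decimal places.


dT1 = Th_in - Tc_out = 99 - 59 = 40
dT2 = Th_out - Tc_in = 67 - 23 = 44
LMTD = (dT1 - dT2) / ln(dT1/dT2)
LMTD = (40 - 44) / ln(40/44)
LMTD = 41.97 K


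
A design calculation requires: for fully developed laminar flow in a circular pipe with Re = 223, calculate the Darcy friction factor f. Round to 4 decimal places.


f = 64 / Re
f = 64 / 223
f = 0.2870


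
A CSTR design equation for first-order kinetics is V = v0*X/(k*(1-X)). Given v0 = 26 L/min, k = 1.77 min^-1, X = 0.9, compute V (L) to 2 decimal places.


V = v0 * X / (k * (1 - X))
V = 26 * 0.9 / (1.77 * (1 - 0.9))
V = 23.4 / (1.77 * 0.1)
V = 23.4 / 0.177
V = 132.20 L


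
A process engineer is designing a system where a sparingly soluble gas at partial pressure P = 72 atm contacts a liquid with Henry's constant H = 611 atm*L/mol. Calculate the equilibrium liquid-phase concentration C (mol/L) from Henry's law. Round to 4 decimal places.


C = P / H
C = 72 / 611
C = 0.1178 mol/L


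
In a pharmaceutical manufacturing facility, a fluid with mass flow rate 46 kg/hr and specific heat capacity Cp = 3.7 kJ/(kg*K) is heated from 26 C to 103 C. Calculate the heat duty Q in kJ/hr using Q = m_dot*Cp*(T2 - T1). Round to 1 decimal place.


Q = m_dot * Cp * (T2 - T1)
Q = 46 * 3.7 * (103 - 26)
Q = 46 * 3.7 * 77
Q = 13105.4 kJ/hr


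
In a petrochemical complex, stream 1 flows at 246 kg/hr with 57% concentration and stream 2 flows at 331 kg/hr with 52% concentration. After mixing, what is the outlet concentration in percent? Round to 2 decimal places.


Mass balance on solute: F1*x1 + F2*x2 = F3*x3
F3 = F1 + F2 = 246 + 331 = 577 kg/hr
x3 = (F1*x1 + F2*x2)/F3
x3 = (246*0.57 + 331*0.52) / 577
x3 = 54.13%


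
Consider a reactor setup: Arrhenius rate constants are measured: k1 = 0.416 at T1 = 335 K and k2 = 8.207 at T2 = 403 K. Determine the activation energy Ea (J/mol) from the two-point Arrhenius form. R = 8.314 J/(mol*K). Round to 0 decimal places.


Ea = R * ln(k2/k1) / (1/T1 - 1/T2)
ln(k2/k1) = ln(8.207/0.416) = 2.9820575
1/T1 - 1/T2 = 1/335 - 1/403 = 0.000503685049
Ea = 8.314 * 2.9820575 / 0.000503685049
Ea = 49223 J/mol


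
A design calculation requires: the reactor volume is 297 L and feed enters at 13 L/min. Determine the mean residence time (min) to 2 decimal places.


tau = V / v0
tau = 297 / 13
tau = 22.85 min


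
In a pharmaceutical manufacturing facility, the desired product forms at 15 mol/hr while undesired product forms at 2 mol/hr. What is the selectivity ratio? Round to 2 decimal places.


S = desired product rate / undesired product rate
S = 15 / 2
S = 7.50


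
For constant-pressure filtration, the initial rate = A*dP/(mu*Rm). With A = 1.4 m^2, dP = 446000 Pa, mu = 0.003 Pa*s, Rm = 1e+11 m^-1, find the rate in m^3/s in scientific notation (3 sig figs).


rate = A * dP / (mu * Rm)
rate = 1.4 * 446000 / (0.003 * 1e+11)
rate = 624400.0 / 3.000e+08
rate = 2.08e-03 m^3/s


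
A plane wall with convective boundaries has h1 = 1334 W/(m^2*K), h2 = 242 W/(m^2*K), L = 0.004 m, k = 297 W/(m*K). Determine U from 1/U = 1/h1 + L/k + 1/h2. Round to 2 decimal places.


1/U = 1/h1 + L/k + 1/h2
1/U = 1/1334 + 0.004/297 + 1/242
1/U = 0.0007496252 + 1.3468e-05 + 0.0041322314
1/U = 0.0048953246
U = 204.28 W/(m^2*K)


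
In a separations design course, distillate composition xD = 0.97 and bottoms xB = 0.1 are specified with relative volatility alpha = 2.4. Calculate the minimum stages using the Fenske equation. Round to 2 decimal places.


N_min = ln((xD*(1-xB))/(xB*(1-xD))) / ln(alpha)
Numerator inside ln: 0.873 / 0.003 = 291.0
ln(291.0) = 5.673323
ln(alpha) = ln(2.4) = 0.875469
N_min = 5.673323 / 0.875469 = 6.48


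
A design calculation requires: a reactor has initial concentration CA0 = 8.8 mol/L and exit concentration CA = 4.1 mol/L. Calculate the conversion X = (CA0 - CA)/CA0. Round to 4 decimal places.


X = (CA0 - CA) / CA0
X = (8.8 - 4.1) / 8.8
X = 4.7 / 8.8
X = 0.5341


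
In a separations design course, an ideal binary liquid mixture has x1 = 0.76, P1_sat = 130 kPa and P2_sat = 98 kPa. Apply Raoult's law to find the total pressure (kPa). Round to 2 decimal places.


P = x1*P1_sat + x2*P2_sat
x2 = 1 - x1 = 1 - 0.76 = 0.24
P = 0.76*130 + 0.24*98
P = 98.8 + 23.52
P = 122.32 kPa


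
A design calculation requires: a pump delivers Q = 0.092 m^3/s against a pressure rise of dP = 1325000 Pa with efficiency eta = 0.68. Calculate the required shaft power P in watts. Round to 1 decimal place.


P = Q * dP / eta
P = 0.092 * 1325000 / 0.68
P = 121900.0 / 0.68
P = 179264.7 W


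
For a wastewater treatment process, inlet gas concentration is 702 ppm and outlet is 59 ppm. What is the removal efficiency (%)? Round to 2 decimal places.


Efficiency = (G_in - G_out) / G_in * 100%
Efficiency = (702 - 59) / 702 * 100
Efficiency = 643 / 702 * 100
Efficiency = 91.60%


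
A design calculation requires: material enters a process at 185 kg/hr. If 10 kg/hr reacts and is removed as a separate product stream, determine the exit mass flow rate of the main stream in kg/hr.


Steady-state mass balance on the main outlet: F_out = F_in - F_removed
F_out = 185 - 10
F_out = 175 kg/hr


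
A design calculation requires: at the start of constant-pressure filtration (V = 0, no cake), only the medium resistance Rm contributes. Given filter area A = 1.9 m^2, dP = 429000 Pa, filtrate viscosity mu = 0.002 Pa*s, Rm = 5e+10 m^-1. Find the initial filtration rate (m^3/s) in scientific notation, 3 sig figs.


rate = A * dP / (mu * Rm)
rate = 1.9 * 429000 / (0.002 * 5e+10)
rate = 815100.0 / 1.000e+08
rate = 8.15e-03 m^3/s


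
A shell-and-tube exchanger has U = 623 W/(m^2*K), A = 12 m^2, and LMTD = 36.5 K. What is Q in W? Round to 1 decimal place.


Q = U * A * LMTD
Q = 623 * 12 * 36.5
Q = 272874.0 W


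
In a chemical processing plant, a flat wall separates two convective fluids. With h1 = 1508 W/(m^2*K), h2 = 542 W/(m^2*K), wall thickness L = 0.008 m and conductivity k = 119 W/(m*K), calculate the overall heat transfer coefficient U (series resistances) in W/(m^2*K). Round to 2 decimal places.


1/U = 1/h1 + L/k + 1/h2
1/U = 1/1508 + 0.008/119 + 1/542
1/U = 0.00066313 + 6.72269e-05 + 0.0018450185
1/U = 0.0025753754
U = 388.29 W/(m^2*K)


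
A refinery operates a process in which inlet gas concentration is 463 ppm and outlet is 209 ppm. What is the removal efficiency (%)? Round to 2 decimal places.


Efficiency = (G_in - G_out) / G_in * 100%
Efficiency = (463 - 209) / 463 * 100
Efficiency = 254 / 463 * 100
Efficiency = 54.86%


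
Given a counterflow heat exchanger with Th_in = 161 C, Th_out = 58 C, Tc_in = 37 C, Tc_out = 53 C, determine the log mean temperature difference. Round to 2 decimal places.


dT1 = Th_in - Tc_out = 161 - 53 = 108
dT2 = Th_out - Tc_in = 58 - 37 = 21
LMTD = (dT1 - dT2) / ln(dT1/dT2)
LMTD = (108 - 21) / ln(108/21)
LMTD = 53.13 K


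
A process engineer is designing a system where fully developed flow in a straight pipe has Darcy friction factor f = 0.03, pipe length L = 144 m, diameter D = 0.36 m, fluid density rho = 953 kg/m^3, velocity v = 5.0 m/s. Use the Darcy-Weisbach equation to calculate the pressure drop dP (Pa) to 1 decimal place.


dP = f * (L/D) * (rho*v^2/2)
dP = 0.03 * (144/0.36) * (953*5.0^2/2)
L/D = 400.0
rho*v^2/2 = 953*25.0/2 = 11912.5
dP = 0.03 * 400.0 * 11912.5
dP = 142950.0 Pa


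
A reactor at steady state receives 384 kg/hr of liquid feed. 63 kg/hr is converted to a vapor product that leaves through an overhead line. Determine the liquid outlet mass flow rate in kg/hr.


Steady-state mass balance on the main outlet: F_out = F_in - F_removed
F_out = 384 - 63
F_out = 321 kg/hr


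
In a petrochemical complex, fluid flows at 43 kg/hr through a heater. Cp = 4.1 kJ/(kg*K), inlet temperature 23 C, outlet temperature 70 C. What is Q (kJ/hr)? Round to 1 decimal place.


Q = m_dot * Cp * (T2 - T1)
Q = 43 * 4.1 * (70 - 23)
Q = 43 * 4.1 * 47
Q = 8286.1 kJ/hr


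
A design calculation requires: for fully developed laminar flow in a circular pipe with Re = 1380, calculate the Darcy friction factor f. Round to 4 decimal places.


f = 64 / Re
f = 64 / 1380
f = 0.0464


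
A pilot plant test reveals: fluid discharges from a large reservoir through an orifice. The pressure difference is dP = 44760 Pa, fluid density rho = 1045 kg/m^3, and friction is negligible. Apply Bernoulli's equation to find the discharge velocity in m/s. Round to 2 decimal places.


v = sqrt(2*dP/rho)
v = sqrt(2*44760/1045)
v = sqrt(85.665072)
v = 9.26 m/s


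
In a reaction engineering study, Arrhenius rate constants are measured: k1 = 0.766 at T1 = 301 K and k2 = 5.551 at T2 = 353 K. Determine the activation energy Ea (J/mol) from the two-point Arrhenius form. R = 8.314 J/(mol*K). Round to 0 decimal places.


Ea = R * ln(k2/k1) / (1/T1 - 1/T2)
ln(k2/k1) = ln(5.551/0.766) = 1.9805512
1/T1 - 1/T2 = 1/301 - 1/353 = 0.000489397946
Ea = 8.314 * 1.9805512 / 0.000489397946
Ea = 33646 J/mol


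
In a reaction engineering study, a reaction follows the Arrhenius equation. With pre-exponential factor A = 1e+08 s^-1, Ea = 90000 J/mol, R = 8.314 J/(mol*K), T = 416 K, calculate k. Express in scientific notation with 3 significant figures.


k = A * exp(-Ea/(R*T))
k = 1e+08 * exp(-90000 / (8.314 * 416))
k = 1e+08 * exp(-26.021909)
k = 5.00e-04


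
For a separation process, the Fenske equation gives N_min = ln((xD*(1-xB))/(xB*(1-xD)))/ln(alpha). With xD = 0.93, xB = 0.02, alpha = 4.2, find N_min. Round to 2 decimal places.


N_min = ln((xD*(1-xB))/(xB*(1-xD))) / ln(alpha)
Numerator inside ln: 0.9114 / 0.0014 = 651.0
ln(651.0) = 6.47851
ln(alpha) = ln(4.2) = 1.435085
N_min = 6.47851 / 1.435085 = 4.51


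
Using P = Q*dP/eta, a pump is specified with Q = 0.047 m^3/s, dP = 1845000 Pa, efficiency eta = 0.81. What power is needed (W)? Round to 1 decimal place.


P = Q * dP / eta
P = 0.047 * 1845000 / 0.81
P = 86715.0 / 0.81
P = 107055.6 W


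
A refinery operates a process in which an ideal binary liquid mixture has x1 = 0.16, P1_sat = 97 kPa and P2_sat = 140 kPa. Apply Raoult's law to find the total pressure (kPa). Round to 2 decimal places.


P = x1*P1_sat + x2*P2_sat
x2 = 1 - x1 = 1 - 0.16 = 0.84
P = 0.16*97 + 0.84*140
P = 15.52 + 117.6
P = 133.12 kPa


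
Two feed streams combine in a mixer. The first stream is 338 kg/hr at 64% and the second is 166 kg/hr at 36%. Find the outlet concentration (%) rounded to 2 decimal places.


Mass balance on solute: F1*x1 + F2*x2 = F3*x3
F3 = F1 + F2 = 338 + 166 = 504 kg/hr
x3 = (F1*x1 + F2*x2)/F3
x3 = (338*0.64 + 166*0.36) / 504
x3 = 54.78%


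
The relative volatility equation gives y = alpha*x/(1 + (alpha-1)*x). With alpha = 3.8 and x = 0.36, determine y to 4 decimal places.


y = alpha*x / (1 + (alpha-1)*x)
y = 3.8*0.36 / (1 + (3.8-1)*0.36)
y = 1.368 / (1 + 1.008)
y = 1.368 / 2.008
y = 0.6813


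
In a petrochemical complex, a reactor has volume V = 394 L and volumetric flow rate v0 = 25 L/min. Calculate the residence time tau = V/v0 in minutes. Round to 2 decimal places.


tau = V / v0
tau = 394 / 25
tau = 15.76 min


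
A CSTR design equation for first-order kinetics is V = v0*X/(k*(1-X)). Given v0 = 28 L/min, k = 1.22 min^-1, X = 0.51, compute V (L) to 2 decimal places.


V = v0 * X / (k * (1 - X))
V = 28 * 0.51 / (1.22 * (1 - 0.51))
V = 14.28 / (1.22 * 0.49)
V = 14.28 / 0.5978
V = 23.89 L


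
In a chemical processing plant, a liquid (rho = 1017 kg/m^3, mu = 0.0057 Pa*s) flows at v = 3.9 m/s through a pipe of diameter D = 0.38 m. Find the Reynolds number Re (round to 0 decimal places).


Re = rho * v * D / mu
Re = 1017 * 3.9 * 0.38 / 0.0057
Re = 1507.194 / 0.0057
Re = 264420


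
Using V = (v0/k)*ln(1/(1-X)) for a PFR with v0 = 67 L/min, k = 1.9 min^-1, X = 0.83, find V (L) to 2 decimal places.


V = (v0/k) * ln(1/(1-X))
V = (67/1.9) * ln(1/(1-0.83))
V = 35.263158 * ln(5.882353)
V = 35.263158 * 1.771957
V = 62.48 L


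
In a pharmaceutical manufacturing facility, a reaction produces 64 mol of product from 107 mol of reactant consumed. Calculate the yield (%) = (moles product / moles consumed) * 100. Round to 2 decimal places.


Yield = (moles product / moles consumed) * 100%
Yield = (64 / 107) * 100
Yield = 0.5981 * 100
Yield = 59.81%


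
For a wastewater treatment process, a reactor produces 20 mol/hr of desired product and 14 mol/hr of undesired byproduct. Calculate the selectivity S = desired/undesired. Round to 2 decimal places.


S = desired product rate / undesired product rate
S = 20 / 14
S = 1.43


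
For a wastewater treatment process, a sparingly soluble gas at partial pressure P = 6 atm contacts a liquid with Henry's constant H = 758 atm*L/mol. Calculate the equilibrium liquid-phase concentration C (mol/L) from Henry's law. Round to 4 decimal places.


C = P / H
C = 6 / 758
C = 0.0079 mol/L


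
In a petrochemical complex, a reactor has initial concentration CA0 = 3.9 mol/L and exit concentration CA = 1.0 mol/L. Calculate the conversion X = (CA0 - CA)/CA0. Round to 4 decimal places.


X = (CA0 - CA) / CA0
X = (3.9 - 1.0) / 3.9
X = 2.9 / 3.9
X = 0.7436


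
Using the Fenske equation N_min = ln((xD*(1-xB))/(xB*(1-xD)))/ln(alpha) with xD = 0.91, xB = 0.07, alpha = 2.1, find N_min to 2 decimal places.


N_min = ln((xD*(1-xB))/(xB*(1-xD))) / ln(alpha)
Numerator inside ln: 0.8463 / 0.0063 = 134.333333
ln(134.333333) = 4.900324
ln(alpha) = ln(2.1) = 0.741937
N_min = 4.900324 / 0.741937 = 6.60


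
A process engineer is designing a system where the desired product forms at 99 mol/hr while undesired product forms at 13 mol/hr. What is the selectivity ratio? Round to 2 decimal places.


S = desired product rate / undesired product rate
S = 99 / 13
S = 7.62


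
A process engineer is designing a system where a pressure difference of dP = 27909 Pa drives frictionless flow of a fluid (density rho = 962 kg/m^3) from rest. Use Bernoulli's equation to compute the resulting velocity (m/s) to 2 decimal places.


v = sqrt(2*dP/rho)
v = sqrt(2*27909/962)
v = sqrt(58.022869)
v = 7.62 m/s


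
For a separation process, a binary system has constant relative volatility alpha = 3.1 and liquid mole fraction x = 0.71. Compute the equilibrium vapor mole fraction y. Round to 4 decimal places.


y = alpha*x / (1 + (alpha-1)*x)
y = 3.1*0.71 / (1 + (3.1-1)*0.71)
y = 2.201 / (1 + 1.491)
y = 2.201 / 2.491
y = 0.8836


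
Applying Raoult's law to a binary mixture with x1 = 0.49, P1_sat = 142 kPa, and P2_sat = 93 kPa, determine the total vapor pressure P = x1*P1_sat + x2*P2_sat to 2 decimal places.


P = x1*P1_sat + x2*P2_sat
x2 = 1 - x1 = 1 - 0.49 = 0.51
P = 0.49*142 + 0.51*93
P = 69.58 + 47.43
P = 117.01 kPa


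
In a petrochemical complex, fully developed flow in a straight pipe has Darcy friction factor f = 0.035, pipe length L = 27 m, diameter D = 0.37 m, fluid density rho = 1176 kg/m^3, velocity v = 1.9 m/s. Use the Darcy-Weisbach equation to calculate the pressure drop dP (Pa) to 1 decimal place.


dP = f * (L/D) * (rho*v^2/2)
dP = 0.035 * (27/0.37) * (1176*1.9^2/2)
L/D = 72.97297297
rho*v^2/2 = 1176*3.61/2 = 2122.68
dP = 0.035 * 72.97297297 * 2122.68
dP = 5421.4 Pa


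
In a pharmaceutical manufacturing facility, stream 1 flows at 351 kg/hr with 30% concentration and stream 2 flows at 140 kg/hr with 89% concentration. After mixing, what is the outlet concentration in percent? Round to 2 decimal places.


Mass balance on solute: F1*x1 + F2*x2 = F3*x3
F3 = F1 + F2 = 351 + 140 = 491 kg/hr
x3 = (F1*x1 + F2*x2)/F3
x3 = (351*0.3 + 140*0.89) / 491
x3 = 46.82%


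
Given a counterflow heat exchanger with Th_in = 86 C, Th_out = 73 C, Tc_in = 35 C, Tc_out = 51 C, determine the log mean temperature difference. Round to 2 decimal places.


dT1 = Th_in - Tc_out = 86 - 51 = 35
dT2 = Th_out - Tc_in = 73 - 35 = 38
LMTD = (dT1 - dT2) / ln(dT1/dT2)
LMTD = (35 - 38) / ln(35/38)
LMTD = 36.48 K


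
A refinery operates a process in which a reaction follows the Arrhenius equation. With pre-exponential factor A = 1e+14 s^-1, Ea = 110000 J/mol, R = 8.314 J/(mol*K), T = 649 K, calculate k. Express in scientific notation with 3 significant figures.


k = A * exp(-Ea/(R*T))
k = 1e+14 * exp(-110000 / (8.314 * 649))
k = 1e+14 * exp(-20.386279)
k = 1.40e+05


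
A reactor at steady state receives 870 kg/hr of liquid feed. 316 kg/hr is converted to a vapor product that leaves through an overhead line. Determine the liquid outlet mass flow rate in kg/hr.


Steady-state mass balance on the main outlet: F_out = F_in - F_removed
F_out = 870 - 316
F_out = 554 kg/hr


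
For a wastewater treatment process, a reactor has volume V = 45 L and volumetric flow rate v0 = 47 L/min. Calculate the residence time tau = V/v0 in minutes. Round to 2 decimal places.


tau = V / v0
tau = 45 / 47
tau = 0.96 min


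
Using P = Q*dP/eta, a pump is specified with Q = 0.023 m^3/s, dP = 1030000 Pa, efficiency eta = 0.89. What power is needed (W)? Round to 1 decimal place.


P = Q * dP / eta
P = 0.023 * 1030000 / 0.89
P = 23690.0 / 0.89
P = 26618.0 W


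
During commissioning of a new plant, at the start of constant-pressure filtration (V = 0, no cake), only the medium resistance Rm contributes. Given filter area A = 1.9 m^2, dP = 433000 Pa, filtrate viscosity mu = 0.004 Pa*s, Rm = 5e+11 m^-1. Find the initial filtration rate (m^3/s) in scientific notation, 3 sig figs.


rate = A * dP / (mu * Rm)
rate = 1.9 * 433000 / (0.004 * 5e+11)
rate = 822700.0 / 2.000e+09
rate = 4.11e-04 m^3/s


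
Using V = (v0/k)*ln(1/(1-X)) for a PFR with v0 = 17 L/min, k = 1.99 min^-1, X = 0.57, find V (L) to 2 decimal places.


V = (v0/k) * ln(1/(1-X))
V = (17/1.99) * ln(1/(1-0.57))
V = 8.542714 * ln(2.325581)
V = 8.542714 * 0.84397
V = 7.21 L


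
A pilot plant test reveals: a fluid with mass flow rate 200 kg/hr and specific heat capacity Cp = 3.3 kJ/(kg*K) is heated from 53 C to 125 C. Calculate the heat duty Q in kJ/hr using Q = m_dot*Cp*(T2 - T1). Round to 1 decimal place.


Q = m_dot * Cp * (T2 - T1)
Q = 200 * 3.3 * (125 - 53)
Q = 200 * 3.3 * 72
Q = 47520.0 kJ/hr


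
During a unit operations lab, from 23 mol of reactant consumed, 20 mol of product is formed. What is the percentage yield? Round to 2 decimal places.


Yield = (moles product / moles consumed) * 100%
Yield = (20 / 23) * 100
Yield = 0.8696 * 100
Yield = 86.96%


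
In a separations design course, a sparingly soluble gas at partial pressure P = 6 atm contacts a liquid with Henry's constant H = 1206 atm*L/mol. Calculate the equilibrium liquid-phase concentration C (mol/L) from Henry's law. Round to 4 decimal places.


C = P / H
C = 6 / 1206
C = 0.0050 mol/L


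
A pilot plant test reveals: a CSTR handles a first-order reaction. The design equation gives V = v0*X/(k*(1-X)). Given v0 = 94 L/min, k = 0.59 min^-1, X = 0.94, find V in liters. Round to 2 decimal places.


V = v0 * X / (k * (1 - X))
V = 94 * 0.94 / (0.59 * (1 - 0.94))
V = 88.36 / (0.59 * 0.06)
V = 88.36 / 0.0354
V = 2496.05 L


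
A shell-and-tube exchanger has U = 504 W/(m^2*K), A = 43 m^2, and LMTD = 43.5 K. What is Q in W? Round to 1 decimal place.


Q = U * A * LMTD
Q = 504 * 43 * 43.5
Q = 942732.0 W


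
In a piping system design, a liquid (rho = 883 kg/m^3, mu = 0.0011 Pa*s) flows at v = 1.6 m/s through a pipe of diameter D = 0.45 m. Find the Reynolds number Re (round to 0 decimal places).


Re = rho * v * D / mu
Re = 883 * 1.6 * 0.45 / 0.0011
Re = 635.76 / 0.0011
Re = 577964


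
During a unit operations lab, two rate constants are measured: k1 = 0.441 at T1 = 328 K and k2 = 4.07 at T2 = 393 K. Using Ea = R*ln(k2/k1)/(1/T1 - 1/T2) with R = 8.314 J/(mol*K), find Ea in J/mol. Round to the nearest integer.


Ea = R * ln(k2/k1) / (1/T1 - 1/T2)
ln(k2/k1) = ln(4.07/0.441) = 2.2223534
1/T1 - 1/T2 = 1/328 - 1/393 = 0.000504251226
Ea = 8.314 * 2.2223534 / 0.000504251226
Ea = 36642 J/mol


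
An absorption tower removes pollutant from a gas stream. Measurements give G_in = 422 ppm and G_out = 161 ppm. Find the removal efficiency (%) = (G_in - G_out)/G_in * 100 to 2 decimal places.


Efficiency = (G_in - G_out) / G_in * 100%
Efficiency = (422 - 161) / 422 * 100
Efficiency = 261 / 422 * 100
Efficiency = 61.85%


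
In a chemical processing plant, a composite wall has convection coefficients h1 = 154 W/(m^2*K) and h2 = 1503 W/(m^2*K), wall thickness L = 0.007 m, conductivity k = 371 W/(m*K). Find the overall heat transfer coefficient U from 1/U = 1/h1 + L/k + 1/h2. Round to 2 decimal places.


1/U = 1/h1 + L/k + 1/h2
1/U = 1/154 + 0.007/371 + 1/1503
1/U = 0.0064935065 + 1.88679e-05 + 0.000665336
1/U = 0.0071777104
U = 139.32 W/(m^2*K)


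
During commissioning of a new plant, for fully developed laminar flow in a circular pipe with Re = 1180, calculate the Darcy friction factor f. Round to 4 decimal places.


f = 64 / Re
f = 64 / 1180
f = 0.0542


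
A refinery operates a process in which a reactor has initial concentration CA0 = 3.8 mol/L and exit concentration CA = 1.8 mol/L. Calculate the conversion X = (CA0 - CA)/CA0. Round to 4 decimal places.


X = (CA0 - CA) / CA0
X = (3.8 - 1.8) / 3.8
X = 2.0 / 3.8
X = 0.5263


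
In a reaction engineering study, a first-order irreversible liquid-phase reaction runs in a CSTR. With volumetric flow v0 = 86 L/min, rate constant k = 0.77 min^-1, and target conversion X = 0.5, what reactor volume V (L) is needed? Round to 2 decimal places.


V = v0 * X / (k * (1 - X))
V = 86 * 0.5 / (0.77 * (1 - 0.5))
V = 43.0 / (0.77 * 0.5)
V = 43.0 / 0.385
V = 111.69 L


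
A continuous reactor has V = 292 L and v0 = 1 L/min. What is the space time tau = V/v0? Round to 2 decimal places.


tau = V / v0
tau = 292 / 1
tau = 292.00 min


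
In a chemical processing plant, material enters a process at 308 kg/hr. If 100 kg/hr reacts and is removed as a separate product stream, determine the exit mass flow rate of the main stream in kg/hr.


Steady-state mass balance on the main outlet: F_out = F_in - F_removed
F_out = 308 - 100
F_out = 208 kg/hr


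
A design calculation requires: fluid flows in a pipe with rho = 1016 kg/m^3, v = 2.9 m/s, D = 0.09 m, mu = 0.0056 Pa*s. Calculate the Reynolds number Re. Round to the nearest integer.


Re = rho * v * D / mu
Re = 1016 * 2.9 * 0.09 / 0.0056
Re = 265.176 / 0.0056
Re = 47353


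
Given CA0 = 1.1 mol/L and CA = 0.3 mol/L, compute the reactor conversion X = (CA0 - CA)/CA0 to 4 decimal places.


X = (CA0 - CA) / CA0
X = (1.1 - 0.3) / 1.1
X = 0.8 / 1.1
X = 0.7273


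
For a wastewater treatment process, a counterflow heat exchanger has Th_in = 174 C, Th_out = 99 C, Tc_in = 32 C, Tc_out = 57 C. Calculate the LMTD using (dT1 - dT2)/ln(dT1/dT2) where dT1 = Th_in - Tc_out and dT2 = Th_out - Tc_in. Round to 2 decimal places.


dT1 = Th_in - Tc_out = 174 - 57 = 117
dT2 = Th_out - Tc_in = 99 - 32 = 67
LMTD = (dT1 - dT2) / ln(dT1/dT2)
LMTD = (117 - 67) / ln(117/67)
LMTD = 89.69 K


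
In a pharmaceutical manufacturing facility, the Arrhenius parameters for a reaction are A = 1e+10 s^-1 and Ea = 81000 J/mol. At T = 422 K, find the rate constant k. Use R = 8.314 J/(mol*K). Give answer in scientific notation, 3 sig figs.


k = A * exp(-Ea/(R*T))
k = 1e+10 * exp(-81000 / (8.314 * 422))
k = 1e+10 * exp(-23.086737)
k = 9.41e-01


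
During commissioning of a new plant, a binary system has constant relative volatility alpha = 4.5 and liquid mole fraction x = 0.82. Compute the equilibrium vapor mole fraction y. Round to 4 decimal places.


y = alpha*x / (1 + (alpha-1)*x)
y = 4.5*0.82 / (1 + (4.5-1)*0.82)
y = 3.69 / (1 + 2.87)
y = 3.69 / 3.87
y = 0.9535


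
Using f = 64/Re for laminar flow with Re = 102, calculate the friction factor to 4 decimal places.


f = 64 / Re
f = 64 / 102
f = 0.6275


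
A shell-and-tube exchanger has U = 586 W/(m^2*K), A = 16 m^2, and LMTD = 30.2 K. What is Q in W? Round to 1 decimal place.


Q = U * A * LMTD
Q = 586 * 16 * 30.2
Q = 283155.2 W


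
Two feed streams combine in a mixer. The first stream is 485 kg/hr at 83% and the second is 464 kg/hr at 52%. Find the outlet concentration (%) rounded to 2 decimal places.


Mass balance on solute: F1*x1 + F2*x2 = F3*x3
F3 = F1 + F2 = 485 + 464 = 949 kg/hr
x3 = (F1*x1 + F2*x2)/F3
x3 = (485*0.83 + 464*0.52) / 949
x3 = 67.84%


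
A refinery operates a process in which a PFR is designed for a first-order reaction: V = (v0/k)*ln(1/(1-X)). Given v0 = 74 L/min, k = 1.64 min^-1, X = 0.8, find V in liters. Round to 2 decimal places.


V = (v0/k) * ln(1/(1-X))
V = (74/1.64) * ln(1/(1-0.8))
V = 45.121951 * ln(5.0)
V = 45.121951 * 1.609438
V = 72.62 L


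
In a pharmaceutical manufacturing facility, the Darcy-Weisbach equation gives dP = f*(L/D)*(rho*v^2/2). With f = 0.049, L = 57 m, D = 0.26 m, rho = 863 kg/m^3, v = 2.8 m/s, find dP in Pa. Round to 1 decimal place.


dP = f * (L/D) * (rho*v^2/2)
dP = 0.049 * (57/0.26) * (863*2.8^2/2)
L/D = 219.23076923
rho*v^2/2 = 863*7.84/2 = 3382.96
dP = 0.049 * 219.23076923 * 3382.96
dP = 36340.8 Pa


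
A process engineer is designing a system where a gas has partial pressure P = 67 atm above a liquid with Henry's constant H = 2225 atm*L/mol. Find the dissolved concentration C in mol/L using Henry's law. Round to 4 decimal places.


C = P / H
C = 67 / 2225
C = 0.0301 mol/L


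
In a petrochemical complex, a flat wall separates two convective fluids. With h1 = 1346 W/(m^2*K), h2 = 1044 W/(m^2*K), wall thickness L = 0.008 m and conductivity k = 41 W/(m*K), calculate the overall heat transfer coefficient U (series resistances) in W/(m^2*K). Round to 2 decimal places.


1/U = 1/h1 + L/k + 1/h2
1/U = 1/1346 + 0.008/41 + 1/1044
1/U = 0.0007429421 + 0.000195122 + 0.0009578544
1/U = 0.0018959185
U = 527.45 W/(m^2*K)


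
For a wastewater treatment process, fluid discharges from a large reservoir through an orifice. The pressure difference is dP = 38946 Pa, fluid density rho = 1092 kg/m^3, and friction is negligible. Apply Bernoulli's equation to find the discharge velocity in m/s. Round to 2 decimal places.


v = sqrt(2*dP/rho)
v = sqrt(2*38946/1092)
v = sqrt(71.32967)
v = 8.45 m/s


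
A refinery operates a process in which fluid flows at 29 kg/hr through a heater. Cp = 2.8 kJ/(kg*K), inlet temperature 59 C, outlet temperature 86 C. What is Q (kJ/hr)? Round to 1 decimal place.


Q = m_dot * Cp * (T2 - T1)
Q = 29 * 2.8 * (86 - 59)
Q = 29 * 2.8 * 27
Q = 2192.4 kJ/hr


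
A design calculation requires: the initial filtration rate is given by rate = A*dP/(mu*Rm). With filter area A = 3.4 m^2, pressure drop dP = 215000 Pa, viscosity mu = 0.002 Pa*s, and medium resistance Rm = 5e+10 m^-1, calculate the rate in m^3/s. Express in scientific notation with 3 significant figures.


rate = A * dP / (mu * Rm)
rate = 3.4 * 215000 / (0.002 * 5e+10)
rate = 731000.0 / 1.000e+08
rate = 7.31e-03 m^3/s


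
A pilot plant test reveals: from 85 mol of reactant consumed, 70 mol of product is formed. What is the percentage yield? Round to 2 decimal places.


Yield = (moles product / moles consumed) * 100%
Yield = (70 / 85) * 100
Yield = 0.8235 * 100
Yield = 82.35%


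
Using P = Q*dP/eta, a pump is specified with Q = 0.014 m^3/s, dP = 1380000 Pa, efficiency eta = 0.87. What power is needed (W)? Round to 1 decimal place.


P = Q * dP / eta
P = 0.014 * 1380000 / 0.87
P = 19320.0 / 0.87
P = 22206.9 W


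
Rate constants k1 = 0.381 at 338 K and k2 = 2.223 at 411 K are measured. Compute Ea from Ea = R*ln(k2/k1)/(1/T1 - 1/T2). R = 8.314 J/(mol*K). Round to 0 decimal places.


Ea = R * ln(k2/k1) / (1/T1 - 1/T2)
ln(k2/k1) = ln(2.223/0.381) = 1.7638135
1/T1 - 1/T2 = 1/338 - 1/411 = 0.000525489857
Ea = 8.314 * 1.7638135 / 0.000525489857
Ea = 27906 J/mol


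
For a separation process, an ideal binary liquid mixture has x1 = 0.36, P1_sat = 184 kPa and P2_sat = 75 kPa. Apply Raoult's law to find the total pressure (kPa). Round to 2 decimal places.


P = x1*P1_sat + x2*P2_sat
x2 = 1 - x1 = 1 - 0.36 = 0.64
P = 0.36*184 + 0.64*75
P = 66.24 + 48.0
P = 114.24 kPa


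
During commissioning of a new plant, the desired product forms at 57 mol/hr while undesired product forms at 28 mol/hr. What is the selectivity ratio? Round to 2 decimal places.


S = desired product rate / undesired product rate
S = 57 / 28
S = 2.04


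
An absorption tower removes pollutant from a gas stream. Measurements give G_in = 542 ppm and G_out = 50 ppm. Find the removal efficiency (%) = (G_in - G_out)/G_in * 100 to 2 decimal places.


Efficiency = (G_in - G_out) / G_in * 100%
Efficiency = (542 - 50) / 542 * 100
Efficiency = 492 / 542 * 100
Efficiency = 90.77%


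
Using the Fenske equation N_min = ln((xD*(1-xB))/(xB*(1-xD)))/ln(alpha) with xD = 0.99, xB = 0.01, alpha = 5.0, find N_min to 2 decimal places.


N_min = ln((xD*(1-xB))/(xB*(1-xD))) / ln(alpha)
Numerator inside ln: 0.9801 / 0.0001 = 9801.0
ln(9801.0) = 9.19024
ln(alpha) = ln(5.0) = 1.609438
N_min = 9.19024 / 1.609438 = 5.71


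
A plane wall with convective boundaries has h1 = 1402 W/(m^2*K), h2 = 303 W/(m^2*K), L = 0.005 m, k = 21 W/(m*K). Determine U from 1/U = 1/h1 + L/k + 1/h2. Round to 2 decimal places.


1/U = 1/h1 + L/k + 1/h2
1/U = 1/1402 + 0.005/21 + 1/303
1/U = 0.0007132668 + 0.0002380952 + 0.00330033
1/U = 0.004251692
U = 235.20 W/(m^2*K)


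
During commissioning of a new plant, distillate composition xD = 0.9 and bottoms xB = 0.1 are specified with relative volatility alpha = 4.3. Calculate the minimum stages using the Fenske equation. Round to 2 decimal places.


N_min = ln((xD*(1-xB))/(xB*(1-xD))) / ln(alpha)
Numerator inside ln: 0.81 / 0.01 = 81.0
ln(81.0) = 4.394449
ln(alpha) = ln(4.3) = 1.458615
N_min = 4.394449 / 1.458615 = 3.01


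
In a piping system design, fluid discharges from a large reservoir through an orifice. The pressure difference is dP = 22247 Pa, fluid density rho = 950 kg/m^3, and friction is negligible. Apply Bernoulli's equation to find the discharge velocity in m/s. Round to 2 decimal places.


v = sqrt(2*dP/rho)
v = sqrt(2*22247/950)
v = sqrt(46.835789)
v = 6.84 m/s


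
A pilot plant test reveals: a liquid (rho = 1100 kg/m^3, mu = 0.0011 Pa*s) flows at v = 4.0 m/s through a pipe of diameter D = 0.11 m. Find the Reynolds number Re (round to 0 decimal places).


Re = rho * v * D / mu
Re = 1100 * 4.0 * 0.11 / 0.0011
Re = 484.0 / 0.0011
Re = 440000


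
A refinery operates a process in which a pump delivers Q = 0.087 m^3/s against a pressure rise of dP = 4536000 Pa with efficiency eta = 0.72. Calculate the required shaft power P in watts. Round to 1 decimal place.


P = Q * dP / eta
P = 0.087 * 4536000 / 0.72
P = 394632.0 / 0.72
P = 548100.0 W


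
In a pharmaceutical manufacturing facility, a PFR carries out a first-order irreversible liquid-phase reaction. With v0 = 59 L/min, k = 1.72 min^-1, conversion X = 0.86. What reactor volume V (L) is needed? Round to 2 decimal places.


V = (v0/k) * ln(1/(1-X))
V = (59/1.72) * ln(1/(1-0.86))
V = 34.302326 * ln(7.142857)
V = 34.302326 * 1.966113
V = 67.44 L


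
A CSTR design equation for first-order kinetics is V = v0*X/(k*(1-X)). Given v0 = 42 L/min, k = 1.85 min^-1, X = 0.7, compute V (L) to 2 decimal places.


V = v0 * X / (k * (1 - X))
V = 42 * 0.7 / (1.85 * (1 - 0.7))
V = 29.4 / (1.85 * 0.3)
V = 29.4 / 0.555
V = 52.97 L


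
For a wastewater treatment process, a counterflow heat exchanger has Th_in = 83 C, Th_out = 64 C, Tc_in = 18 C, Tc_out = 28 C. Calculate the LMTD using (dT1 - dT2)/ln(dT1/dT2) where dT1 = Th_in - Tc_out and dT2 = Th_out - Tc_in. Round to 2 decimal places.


dT1 = Th_in - Tc_out = 83 - 28 = 55
dT2 = Th_out - Tc_in = 64 - 18 = 46
LMTD = (dT1 - dT2) / ln(dT1/dT2)
LMTD = (55 - 46) / ln(55/46)
LMTD = 50.37 K


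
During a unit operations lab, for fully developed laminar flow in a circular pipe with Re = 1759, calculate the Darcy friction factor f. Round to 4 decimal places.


f = 64 / Re
f = 64 / 1759
f = 0.0364


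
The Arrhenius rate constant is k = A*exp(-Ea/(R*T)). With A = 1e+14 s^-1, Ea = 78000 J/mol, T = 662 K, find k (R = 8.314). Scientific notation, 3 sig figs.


k = A * exp(-Ea/(R*T))
k = 1e+14 * exp(-78000 / (8.314 * 662))
k = 1e+14 * exp(-14.171852)
k = 7.00e+07


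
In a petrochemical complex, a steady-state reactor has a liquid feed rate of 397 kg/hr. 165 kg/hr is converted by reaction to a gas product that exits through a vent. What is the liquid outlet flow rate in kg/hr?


Steady-state mass balance on the main outlet: F_out = F_in - F_removed
F_out = 397 - 165
F_out = 232 kg/hr


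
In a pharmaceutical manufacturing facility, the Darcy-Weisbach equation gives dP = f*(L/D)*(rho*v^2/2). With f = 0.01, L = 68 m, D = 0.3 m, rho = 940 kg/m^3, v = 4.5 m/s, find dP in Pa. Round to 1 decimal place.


dP = f * (L/D) * (rho*v^2/2)
dP = 0.01 * (68/0.3) * (940*4.5^2/2)
L/D = 226.66666667
rho*v^2/2 = 940*20.25/2 = 9517.5
dP = 0.01 * 226.66666667 * 9517.5
dP = 21573.0 Pa


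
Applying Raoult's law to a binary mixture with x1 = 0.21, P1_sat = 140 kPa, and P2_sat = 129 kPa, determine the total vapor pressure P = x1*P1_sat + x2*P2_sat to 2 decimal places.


P = x1*P1_sat + x2*P2_sat
x2 = 1 - x1 = 1 - 0.21 = 0.79
P = 0.21*140 + 0.79*129
P = 29.4 + 101.91
P = 131.31 kPa


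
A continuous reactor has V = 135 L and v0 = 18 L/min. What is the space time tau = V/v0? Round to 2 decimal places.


tau = V / v0
tau = 135 / 18
tau = 7.50 min


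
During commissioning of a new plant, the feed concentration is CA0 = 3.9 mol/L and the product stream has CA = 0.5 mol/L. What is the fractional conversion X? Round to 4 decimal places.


X = (CA0 - CA) / CA0
X = (3.9 - 0.5) / 3.9
X = 3.4 / 3.9
X = 0.8718


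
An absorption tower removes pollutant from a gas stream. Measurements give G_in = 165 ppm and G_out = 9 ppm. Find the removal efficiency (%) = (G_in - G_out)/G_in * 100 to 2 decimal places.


Efficiency = (G_in - G_out) / G_in * 100%
Efficiency = (165 - 9) / 165 * 100
Efficiency = 156 / 165 * 100
Efficiency = 94.55%


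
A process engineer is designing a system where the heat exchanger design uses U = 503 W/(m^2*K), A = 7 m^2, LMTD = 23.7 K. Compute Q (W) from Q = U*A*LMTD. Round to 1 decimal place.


Q = U * A * LMTD
Q = 503 * 7 * 23.7
Q = 83447.7 W


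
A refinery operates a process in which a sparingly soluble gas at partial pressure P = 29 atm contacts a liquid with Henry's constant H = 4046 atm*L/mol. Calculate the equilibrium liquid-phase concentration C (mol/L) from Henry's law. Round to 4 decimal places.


C = P / H
C = 29 / 4046
C = 0.0072 mol/L


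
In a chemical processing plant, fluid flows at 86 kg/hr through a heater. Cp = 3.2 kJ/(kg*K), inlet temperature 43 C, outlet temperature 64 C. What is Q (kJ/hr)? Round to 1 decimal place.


Q = m_dot * Cp * (T2 - T1)
Q = 86 * 3.2 * (64 - 43)
Q = 86 * 3.2 * 21
Q = 5779.2 kJ/hr


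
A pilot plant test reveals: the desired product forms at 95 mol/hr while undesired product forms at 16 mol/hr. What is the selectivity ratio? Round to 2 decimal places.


S = desired product rate / undesired product rate
S = 95 / 16
S = 5.94


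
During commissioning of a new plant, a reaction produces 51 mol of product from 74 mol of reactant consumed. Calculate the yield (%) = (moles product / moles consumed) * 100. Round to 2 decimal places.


Yield = (moles product / moles consumed) * 100%
Yield = (51 / 74) * 100
Yield = 0.6892 * 100
Yield = 68.92%


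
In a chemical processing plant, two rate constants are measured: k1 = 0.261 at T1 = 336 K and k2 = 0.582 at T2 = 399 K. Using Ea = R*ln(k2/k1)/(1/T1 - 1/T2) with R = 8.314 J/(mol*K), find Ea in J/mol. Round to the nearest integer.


Ea = R * ln(k2/k1) / (1/T1 - 1/T2)
ln(k2/k1) = ln(0.582/0.261) = 0.80195
1/T1 - 1/T2 = 1/336 - 1/399 = 0.000469924812
Ea = 8.314 * 0.80195 / 0.000469924812
Ea = 14188 J/mol


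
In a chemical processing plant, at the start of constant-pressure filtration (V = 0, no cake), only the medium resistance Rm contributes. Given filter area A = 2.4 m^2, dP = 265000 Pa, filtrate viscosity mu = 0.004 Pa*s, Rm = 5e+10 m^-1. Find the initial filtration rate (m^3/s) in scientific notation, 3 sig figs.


rate = A * dP / (mu * Rm)
rate = 2.4 * 265000 / (0.004 * 5e+10)
rate = 636000.0 / 2.000e+08
rate = 3.18e-03 m^3/s


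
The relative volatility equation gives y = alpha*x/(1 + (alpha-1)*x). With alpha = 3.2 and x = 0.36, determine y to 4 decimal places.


y = alpha*x / (1 + (alpha-1)*x)
y = 3.2*0.36 / (1 + (3.2-1)*0.36)
y = 1.152 / (1 + 0.792)
y = 1.152 / 1.792
y = 0.6429


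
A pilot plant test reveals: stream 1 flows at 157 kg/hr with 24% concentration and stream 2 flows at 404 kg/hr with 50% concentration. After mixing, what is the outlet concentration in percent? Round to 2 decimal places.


Mass balance on solute: F1*x1 + F2*x2 = F3*x3
F3 = F1 + F2 = 157 + 404 = 561 kg/hr
x3 = (F1*x1 + F2*x2)/F3
x3 = (157*0.24 + 404*0.5) / 561
x3 = 42.72%


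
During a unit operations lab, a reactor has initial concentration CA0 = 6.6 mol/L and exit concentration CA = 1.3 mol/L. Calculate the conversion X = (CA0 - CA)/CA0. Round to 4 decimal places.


X = (CA0 - CA) / CA0
X = (6.6 - 1.3) / 6.6
X = 5.3 / 6.6
X = 0.8030
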